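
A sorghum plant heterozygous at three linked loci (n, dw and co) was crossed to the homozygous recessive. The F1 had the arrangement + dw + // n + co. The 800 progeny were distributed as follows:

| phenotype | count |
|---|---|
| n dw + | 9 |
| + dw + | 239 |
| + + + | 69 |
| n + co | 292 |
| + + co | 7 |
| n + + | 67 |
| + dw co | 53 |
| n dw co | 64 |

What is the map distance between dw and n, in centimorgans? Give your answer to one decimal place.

The two rarest classes, n dw + and + + co, are the double crossovers. Comparing them with the parentals, only the n allele has switched, so n is the middle locus and the order is co – n – dw.
Crossovers in the n–dw interval produce the single-crossover classes + + + and n dw co (69 + 64 = 133) plus the double crossovers (16).
RF(n–dw) = (133 + 16) / 800 = 149/800 = 0.1862 → 18.6 centimorgans.

18.6 centimorgans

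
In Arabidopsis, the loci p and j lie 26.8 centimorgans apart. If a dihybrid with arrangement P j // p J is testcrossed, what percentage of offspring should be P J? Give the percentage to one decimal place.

A map distance of 26.8 centimorgans corresponds to a recombination frequency of 0.268.
The F1 is P j / p J, so P J is a recombinant gamete class with expected frequency r/2 = 0.268/2 = 0.1340.
That is 0.1340 = 13.4% of the progeny.

13.4%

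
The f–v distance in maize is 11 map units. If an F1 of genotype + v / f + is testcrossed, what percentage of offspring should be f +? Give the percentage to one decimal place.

A map distance of 11 map units corresponds to a recombination frequency of 0.110.
The F1 is + v / f +, so f + is a parental gamete class with expected frequency (1 − r)/2 = 0.890/2 = 0.4450.
That is 0.4450 = 44.5% of the progeny.

44.5%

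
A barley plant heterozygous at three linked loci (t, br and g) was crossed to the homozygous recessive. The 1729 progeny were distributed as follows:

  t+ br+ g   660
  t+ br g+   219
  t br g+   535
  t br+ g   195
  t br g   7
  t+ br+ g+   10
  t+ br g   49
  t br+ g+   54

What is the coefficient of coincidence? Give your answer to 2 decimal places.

The two most frequent reciprocal classes, t+ br+ g and t br g+, are the parental types, so the F1 was t+ br+ g / t br g+.
The two rarest classes, t+ br+ g+ and t br g, are the double crossovers. Comparing them with the parentals, only the g allele has switched, so g is the middle locus and the order is t – g – br.
t–g: (414 + 17)/1729 = 0.2493; g–br: (103 + 17)/1729 = 0.0694.
Expected DCO frequency = 0.2493 × 0.0694 ≈ 0.01730; observed = 17/1729 ≈ 0.00983.
Coefficient of coincidence = 0.00983/0.01730 ≈ 0.57.

0.57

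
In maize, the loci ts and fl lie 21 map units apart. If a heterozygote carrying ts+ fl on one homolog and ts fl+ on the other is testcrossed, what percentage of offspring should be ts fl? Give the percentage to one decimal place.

10.5%

A map distance of 21 map units corresponds to a recombination frequency of 0.210.
The F1 is ts+ fl / ts fl+, so ts fl is a recombinant gamete class with expected frequency r/2 = 0.210/2 = 0.1050.
That is 0.1050 = 10.5% of the progeny.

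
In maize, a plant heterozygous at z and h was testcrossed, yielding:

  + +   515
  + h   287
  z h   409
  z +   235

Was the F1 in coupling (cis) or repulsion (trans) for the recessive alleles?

The two most frequent classes are + + (515) and z h (409); these are the parental (non-recombinant) types.
So the F1 carried + + on one chromosome and z h on the other — the recessive alleles are on the same chromosome (cis / coupling).

cis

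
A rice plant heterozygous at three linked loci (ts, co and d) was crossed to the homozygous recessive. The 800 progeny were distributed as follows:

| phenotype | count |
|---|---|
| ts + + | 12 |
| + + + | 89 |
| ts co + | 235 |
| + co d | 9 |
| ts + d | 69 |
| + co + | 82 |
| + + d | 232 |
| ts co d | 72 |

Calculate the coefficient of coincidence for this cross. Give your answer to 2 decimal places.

0.54

The two most frequent reciprocal classes, ts co + and + + d, are the parental types, so the F1 was ts co + / + + d.
The two rarest classes, ts + + and + co d, are the double crossovers. Comparing them with the parentals, only the co allele has switched, so co is the middle locus and the order is d – co – ts.
d–co: (161 + 21)/800 = 0.2275; co–ts: (151 + 21)/800 = 0.2150.
Expected DCO frequency = 0.2275 × 0.2150 ≈ 0.04891; observed = 21/800 ≈ 0.02625.
Coefficient of coincidence = 0.02625/0.04891 ≈ 0.54.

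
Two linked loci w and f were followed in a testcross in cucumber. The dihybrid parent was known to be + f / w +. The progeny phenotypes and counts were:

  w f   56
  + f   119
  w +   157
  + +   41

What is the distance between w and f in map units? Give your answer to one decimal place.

The recombinant classes are + + and w f: 41 + 56 = 97.
Recombination frequency = 97/373 = 0.2601 ≈ 26.0%, i.e. 26.0 map units.

26.0 map units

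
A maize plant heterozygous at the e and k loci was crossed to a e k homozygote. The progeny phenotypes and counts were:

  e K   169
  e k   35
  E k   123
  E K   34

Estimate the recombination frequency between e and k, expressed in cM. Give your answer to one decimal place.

19.1 cM

The two most frequent classes, E k (123) and e K (169), are the parental types, so the F1 was E k / e K.
The recombinant classes are E K and e k: 34 + 35 = 69.
Recombination frequency = 69/361 = 0.1911 ≈ 19.1%, i.e. 19.1 cM.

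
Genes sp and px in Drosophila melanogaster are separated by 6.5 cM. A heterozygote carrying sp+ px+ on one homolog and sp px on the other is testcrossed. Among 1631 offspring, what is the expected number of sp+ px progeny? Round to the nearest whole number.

A map distance of 6.5 cM corresponds to a recombination frequency of 0.065.
The F1 is sp+ px+ / sp px, so sp+ px is a recombinant gamete class with expected frequency r/2 = 0.065/2 = 0.0325.
Expected number = 0.0325 × 1631 = 53.01 ≈ 53.

53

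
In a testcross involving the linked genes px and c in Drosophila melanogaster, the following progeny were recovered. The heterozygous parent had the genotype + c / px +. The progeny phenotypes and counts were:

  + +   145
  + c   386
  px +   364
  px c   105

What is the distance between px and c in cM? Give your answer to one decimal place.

The recombinant classes are + + and px c: 145 + 105 = 250.
Recombination frequency = 250/1000 = 0.2500 ≈ 25.0%, i.e. 25.0 cM.

25.0 cM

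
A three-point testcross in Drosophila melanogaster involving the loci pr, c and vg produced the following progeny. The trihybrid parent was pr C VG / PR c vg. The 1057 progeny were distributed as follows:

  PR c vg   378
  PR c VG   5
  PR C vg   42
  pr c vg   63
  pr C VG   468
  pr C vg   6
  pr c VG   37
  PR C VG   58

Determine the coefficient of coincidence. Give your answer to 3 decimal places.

0.979

The two rarest classes, pr C vg and PR c VG, are the double crossovers. Comparing them with the parentals, only the vg allele has switched, so vg is the middle locus and the order is pr – vg – c.
pr–vg: (121 + 11)/1057 = 0.1249; vg–c: (79 + 11)/1057 = 0.0851.
Expected DCO frequency = 0.1249 × 0.0851 ≈ 0.01063; observed = 11/1057 ≈ 0.01041.
Coefficient of coincidence = 0.01041/0.01063 ≈ 0.979.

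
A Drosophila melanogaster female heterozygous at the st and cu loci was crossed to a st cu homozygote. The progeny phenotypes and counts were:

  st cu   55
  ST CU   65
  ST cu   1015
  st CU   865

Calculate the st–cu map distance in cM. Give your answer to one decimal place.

The two most frequent classes, ST cu (1015) and st CU (865), are the parental types, so the F1 was ST cu / st CU.
The recombinant classes are ST CU and st cu: 65 + 55 = 120.
Recombination frequency = 120/2000 = 0.0600 ≈ 6.0%, i.e. 6.0 cM.

6.0 cM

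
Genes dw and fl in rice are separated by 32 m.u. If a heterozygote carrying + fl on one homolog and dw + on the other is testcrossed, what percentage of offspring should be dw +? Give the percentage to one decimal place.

34.0%

A map distance of 32 m.u. corresponds to a recombination frequency of 0.320.
The F1 is + fl / dw +, so dw + is a parental gamete class with expected frequency (1 − r)/2 = 0.680/2 = 0.3400.
That is 0.3400 = 34.0% of the progeny.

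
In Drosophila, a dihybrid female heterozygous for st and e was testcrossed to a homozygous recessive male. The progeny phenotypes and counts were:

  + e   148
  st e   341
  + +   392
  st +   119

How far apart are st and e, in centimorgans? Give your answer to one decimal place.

26.7 centimorgans

The two most frequent classes, + + (392) and st e (341), are the parental types, so the F1 was + + / st e.
The recombinant classes are + e and st +: 148 + 119 = 267.
Recombination frequency = 267/1000 = 0.2670 ≈ 26.7%, i.e. 26.7 centimorgans.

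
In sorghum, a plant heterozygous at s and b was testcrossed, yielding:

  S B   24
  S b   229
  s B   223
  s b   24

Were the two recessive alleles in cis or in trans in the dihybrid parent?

trans

The two most frequent classes are S b (229) and s B (223); these are the parental (non-recombinant) types.
So the F1 carried S b on one chromosome and s B on the other — the recessive alleles are on opposite chromosomes (trans / repulsion).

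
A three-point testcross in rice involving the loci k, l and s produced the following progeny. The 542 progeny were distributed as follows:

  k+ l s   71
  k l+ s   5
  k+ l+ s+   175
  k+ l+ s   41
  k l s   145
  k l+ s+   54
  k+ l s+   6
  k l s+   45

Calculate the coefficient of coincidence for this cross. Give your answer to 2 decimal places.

The two most frequent reciprocal classes, k l s and k+ l+ s+, are the parental types, so the F1 was k l s / k+ l+ s+.
The two rarest classes, k l+ s and k+ l s+, are the double crossovers. Comparing them with the parentals, only the l allele has switched, so l is the middle locus and the order is k – l – s.
k–l: (125 + 11)/542 = 0.2509; l–s: (86 + 11)/542 = 0.1790.
Expected DCO frequency = 0.2509 × 0.1790 ≈ 0.04491; observed = 11/542 ≈ 0.02030.
Coefficient of coincidence = 0.02030/0.04491 ≈ 0.45.

0.45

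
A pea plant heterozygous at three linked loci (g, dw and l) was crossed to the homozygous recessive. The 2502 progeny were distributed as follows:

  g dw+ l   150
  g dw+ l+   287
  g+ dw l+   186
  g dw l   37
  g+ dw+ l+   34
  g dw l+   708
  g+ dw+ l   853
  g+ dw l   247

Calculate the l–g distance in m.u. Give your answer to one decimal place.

16.3 m.u.

The two most frequent reciprocal classes, g+ dw+ l and g dw l+, are the parental types, so the F1 was g+ dw+ l / g dw l+.
The two rarest classes, g+ dw+ l+ and g dw l, are the double crossovers. Comparing them with the parentals, only the l allele has switched, so l is the middle locus and the order is dw – l – g.
Crossovers in the l–g interval produce the single-crossover classes g dw+ l and g+ dw l+ (150 + 186 = 336) plus the double crossovers (71).
RF(l–g) = (336 + 71) / 2502 = 407/2502 = 0.1627 → 16.3 m.u.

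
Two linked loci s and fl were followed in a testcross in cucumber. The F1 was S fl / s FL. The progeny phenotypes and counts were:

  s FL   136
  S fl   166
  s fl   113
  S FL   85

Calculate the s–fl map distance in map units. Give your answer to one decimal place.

39.6 map units

The recombinant classes are S FL and s fl: 85 + 113 = 198.
Recombination frequency = 198/500 = 0.3960 ≈ 39.6%, i.e. 39.6 map units.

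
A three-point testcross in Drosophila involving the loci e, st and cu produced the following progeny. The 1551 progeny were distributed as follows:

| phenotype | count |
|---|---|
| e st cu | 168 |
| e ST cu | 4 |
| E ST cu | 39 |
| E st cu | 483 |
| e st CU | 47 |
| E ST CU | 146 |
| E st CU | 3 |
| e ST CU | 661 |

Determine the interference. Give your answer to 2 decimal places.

0.64

The two most frequent reciprocal classes, e ST CU and E st cu, are the parental types, so the F1 was e ST CU / E st cu.
The two rarest classes, e ST cu and E st CU, are the double crossovers. Comparing them with the parentals, only the cu allele has switched, so cu is the middle locus and the order is st – cu – e.
st–cu: (86 + 7)/1551 = 0.0600; cu–e: (314 + 7)/1551 = 0.2070.
Expected DCO frequency = 0.0600 × 0.2070 ≈ 0.01242; observed = 7/1551 ≈ 0.00451.
Coefficient of coincidence = 0.00451/0.01242 ≈ 0.36; interference = 1 − 0.36 = 0.64.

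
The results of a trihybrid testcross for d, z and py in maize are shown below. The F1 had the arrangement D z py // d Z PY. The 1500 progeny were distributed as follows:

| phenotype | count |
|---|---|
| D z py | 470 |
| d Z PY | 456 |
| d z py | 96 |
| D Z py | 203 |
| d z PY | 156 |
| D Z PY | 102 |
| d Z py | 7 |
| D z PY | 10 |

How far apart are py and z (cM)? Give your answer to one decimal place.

25.1 cM

The two rarest classes, D z PY and d Z py, are the double crossovers. Comparing them with the parentals, only the py allele has switched, so py is the middle locus and the order is z – py – d.
Crossovers in the z–py interval produce the single-crossover classes D Z py and d z PY (203 + 156 = 359) plus the double crossovers (17).
RF(z–py) = (359 + 17) / 1500 = 376/1500 = 0.2507 → 25.1 cM.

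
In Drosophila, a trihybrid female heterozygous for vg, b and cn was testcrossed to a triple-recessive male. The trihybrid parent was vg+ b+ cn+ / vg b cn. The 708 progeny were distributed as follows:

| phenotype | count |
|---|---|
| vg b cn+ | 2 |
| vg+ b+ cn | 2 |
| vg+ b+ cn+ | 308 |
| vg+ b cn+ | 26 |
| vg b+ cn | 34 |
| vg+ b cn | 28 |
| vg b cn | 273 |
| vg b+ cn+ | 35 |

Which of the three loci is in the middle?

The two rarest classes, vg+ b+ cn and vg b cn+, are the double crossovers. Comparing them with the parentals, only the cn allele has switched, so cn is the middle locus and the order is vg – cn – b.

cn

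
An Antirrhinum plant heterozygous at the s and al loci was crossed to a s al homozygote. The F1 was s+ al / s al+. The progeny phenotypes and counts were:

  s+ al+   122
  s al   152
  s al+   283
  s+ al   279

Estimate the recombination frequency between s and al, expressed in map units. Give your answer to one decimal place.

32.8 map units

The recombinant classes are s+ al+ and s al: 122 + 152 = 274.
Recombination frequency = 274/836 = 0.3278 ≈ 32.8%, i.e. 32.8 map units.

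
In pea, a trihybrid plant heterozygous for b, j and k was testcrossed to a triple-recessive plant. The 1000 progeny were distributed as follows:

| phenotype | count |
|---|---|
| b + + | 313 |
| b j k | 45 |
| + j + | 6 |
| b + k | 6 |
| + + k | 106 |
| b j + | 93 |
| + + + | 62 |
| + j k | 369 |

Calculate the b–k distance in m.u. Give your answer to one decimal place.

11.9 m.u.

The two most frequent reciprocal classes, + j k and b + +, are the parental types, so the F1 was + j k / b + +.
The two rarest classes, + j + and b + k, are the double crossovers. Comparing them with the parentals, only the k allele has switched, so k is the middle locus and the order is j – k – b.
Crossovers in the k–b interval produce the single-crossover classes b j k and + + + (45 + 62 = 107) plus the double crossovers (12).
RF(k–b) = (107 + 12) / 1000 = 119/1000 = 0.1190 → 11.9 m.u.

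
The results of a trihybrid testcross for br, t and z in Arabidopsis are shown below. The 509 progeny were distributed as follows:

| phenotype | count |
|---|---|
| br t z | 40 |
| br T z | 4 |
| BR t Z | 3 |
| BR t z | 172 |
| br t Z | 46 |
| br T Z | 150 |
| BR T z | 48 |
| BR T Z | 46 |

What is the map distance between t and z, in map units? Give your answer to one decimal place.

The two most frequent reciprocal classes, BR t z and br T Z, are the parental types, so the F1 was BR t z / br T Z.
The two rarest classes, BR t Z and br T z, are the double crossovers. Comparing them with the parentals, only the z allele has switched, so z is the middle locus and the order is br – z – t.
Crossovers in the z–t interval produce the single-crossover classes BR T z and br t Z (48 + 46 = 94) plus the double crossovers (7).
RF(z–t) = (94 + 7) / 509 = 101/509 = 0.1984 → 19.8 map units.

19.8 map units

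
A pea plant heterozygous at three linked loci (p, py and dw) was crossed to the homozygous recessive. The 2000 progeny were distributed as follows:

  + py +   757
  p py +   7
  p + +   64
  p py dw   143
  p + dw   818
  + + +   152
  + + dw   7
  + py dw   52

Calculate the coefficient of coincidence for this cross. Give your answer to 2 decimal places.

The two most frequent reciprocal classes, + py + and p + dw, are the parental types, so the F1 was + py + / p + dw.
The two rarest classes, p py + and + + dw, are the double crossovers. Comparing them with the parentals, only the p allele has switched, so p is the middle locus and the order is dw – p – py.
dw–p: (116 + 14)/2000 = 0.0650; p–py: (295 + 14)/2000 = 0.1545.
Expected DCO frequency = 0.0650 × 0.1545 ≈ 0.01004; observed = 14/2000 ≈ 0.00700.
Coefficient of coincidence = 0.00700/0.01004 ≈ 0.70.

0.70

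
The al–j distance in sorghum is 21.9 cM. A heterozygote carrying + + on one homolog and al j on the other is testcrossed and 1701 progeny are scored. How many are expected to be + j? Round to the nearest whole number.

186

A map distance of 21.9 cM corresponds to a recombination frequency of 0.219.
The F1 is + + / al j, so + j is a recombinant gamete class with expected frequency r/2 = 0.219/2 = 0.1095.
Expected number = 0.1095 × 1701 = 186.26 ≈ 186.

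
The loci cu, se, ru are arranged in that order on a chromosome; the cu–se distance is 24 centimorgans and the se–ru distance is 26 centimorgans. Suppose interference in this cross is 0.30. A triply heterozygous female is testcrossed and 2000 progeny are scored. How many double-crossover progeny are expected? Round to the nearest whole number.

Map distances give recombination frequencies of 0.240 and 0.260 for the two intervals.
With interference 0.30 (so coincidence = 0.70), expected double-crossover frequency = 0.240 × 0.260 × 0.70 = 0.04368.
Expected number = 0.04368 × 2000 = 87.36 ≈ 87.

87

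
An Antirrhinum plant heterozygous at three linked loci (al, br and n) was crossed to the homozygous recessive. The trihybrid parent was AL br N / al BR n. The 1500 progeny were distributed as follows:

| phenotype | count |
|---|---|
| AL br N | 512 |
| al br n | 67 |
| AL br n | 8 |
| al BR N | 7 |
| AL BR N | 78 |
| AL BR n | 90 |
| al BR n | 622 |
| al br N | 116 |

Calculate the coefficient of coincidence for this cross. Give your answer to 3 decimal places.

The two rarest classes, AL br n and al BR N, are the double crossovers. Comparing them with the parentals, only the n allele has switched, so n is the middle locus and the order is br – n – al.
br–n: (145 + 15)/1500 = 0.1067; n–al: (206 + 15)/1500 = 0.1473.
Expected DCO frequency = 0.1067 × 0.1473 ≈ 0.01572; observed = 15/1500 ≈ 0.01000.
Coefficient of coincidence = 0.01000/0.01572 ≈ 0.636.

0.636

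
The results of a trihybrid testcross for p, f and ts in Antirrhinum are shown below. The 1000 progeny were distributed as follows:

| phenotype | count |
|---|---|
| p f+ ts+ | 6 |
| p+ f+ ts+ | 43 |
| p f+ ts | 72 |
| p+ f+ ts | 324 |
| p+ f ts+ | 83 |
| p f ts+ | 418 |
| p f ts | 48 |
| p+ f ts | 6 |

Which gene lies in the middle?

f

The two most frequent reciprocal classes, p f ts+ and p+ f+ ts, are the parental types, so the F1 was p f ts+ / p+ f+ ts.
The two rarest classes, p f+ ts+ and p+ f ts, are the double crossovers. Comparing them with the parentals, only the f allele has switched, so f is the middle locus and the order is p – f – ts.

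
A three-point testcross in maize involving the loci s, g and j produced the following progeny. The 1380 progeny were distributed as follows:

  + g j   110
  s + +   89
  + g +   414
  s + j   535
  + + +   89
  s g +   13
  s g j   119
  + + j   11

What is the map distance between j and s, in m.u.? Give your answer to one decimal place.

The two most frequent reciprocal classes, s + j and + g +, are the parental types, so the F1 was s + j / + g +.
The two rarest classes, + + j and s g +, are the double crossovers. Comparing them with the parentals, only the s allele has switched, so s is the middle locus and the order is g – s – j.
Crossovers in the s–j interval produce the single-crossover classes s + + and + g j (89 + 110 = 199) plus the double crossovers (24).
RF(s–j) = (199 + 24) / 1380 = 223/1380 = 0.1616 → 16.2 m.u.

16.2 m.u.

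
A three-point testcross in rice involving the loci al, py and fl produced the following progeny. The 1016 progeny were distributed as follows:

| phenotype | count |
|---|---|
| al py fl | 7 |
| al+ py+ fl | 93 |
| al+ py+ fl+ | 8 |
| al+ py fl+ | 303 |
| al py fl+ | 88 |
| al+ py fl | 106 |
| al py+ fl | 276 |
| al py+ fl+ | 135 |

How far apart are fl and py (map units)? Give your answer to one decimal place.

25.2 map units

The two most frequent reciprocal classes, al+ py fl+ and al py+ fl, are the parental types, so the F1 was al+ py fl+ / al py+ fl.
The two rarest classes, al+ py+ fl+ and al py fl, are the double crossovers. Comparing them with the parentals, only the py allele has switched, so py is the middle locus and the order is al – py – fl.
Crossovers in the py–fl interval produce the single-crossover classes al+ py fl and al py+ fl+ (106 + 135 = 241) plus the double crossovers (15).
RF(py–fl) = (241 + 15) / 1016 = 256/1016 = 0.2520 → 25.2 map units.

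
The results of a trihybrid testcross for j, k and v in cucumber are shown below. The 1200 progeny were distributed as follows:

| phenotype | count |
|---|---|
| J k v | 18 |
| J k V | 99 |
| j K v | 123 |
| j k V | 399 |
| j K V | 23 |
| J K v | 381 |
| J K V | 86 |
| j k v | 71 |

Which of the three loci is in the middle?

k

The two most frequent reciprocal classes, j k V and J K v, are the parental types, so the F1 was j k V / J K v.
The two rarest classes, j K V and J k v, are the double crossovers. Comparing them with the parentals, only the k allele has switched, so k is the middle locus and the order is v – k – j.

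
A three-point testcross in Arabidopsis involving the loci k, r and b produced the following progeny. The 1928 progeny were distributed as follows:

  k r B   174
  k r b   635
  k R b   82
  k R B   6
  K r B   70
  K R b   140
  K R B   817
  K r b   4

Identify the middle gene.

The two most frequent reciprocal classes, K R B and k r b, are the parental types, so the F1 was K R B / k r b.
The two rarest classes, k R B and K r b, are the double crossovers. Comparing them with the parentals, only the k allele has switched, so k is the middle locus and the order is r – k – b.

k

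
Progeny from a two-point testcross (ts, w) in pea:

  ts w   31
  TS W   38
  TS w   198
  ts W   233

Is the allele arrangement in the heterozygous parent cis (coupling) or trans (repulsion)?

trans

The two most frequent classes are TS w (198) and ts W (233); these are the parental (non-recombinant) types.
So the F1 carried TS w on one chromosome and ts W on the other — the recessive alleles are on opposite chromosomes (trans / repulsion).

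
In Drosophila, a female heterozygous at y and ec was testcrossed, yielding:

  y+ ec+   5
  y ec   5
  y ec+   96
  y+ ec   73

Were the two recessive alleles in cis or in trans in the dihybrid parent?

trans

The two most frequent classes are y+ ec (73) and y ec+ (96); these are the parental (non-recombinant) types.
So the F1 carried y+ ec on one chromosome and y ec+ on the other — the recessive alleles are on opposite chromosomes (trans / repulsion).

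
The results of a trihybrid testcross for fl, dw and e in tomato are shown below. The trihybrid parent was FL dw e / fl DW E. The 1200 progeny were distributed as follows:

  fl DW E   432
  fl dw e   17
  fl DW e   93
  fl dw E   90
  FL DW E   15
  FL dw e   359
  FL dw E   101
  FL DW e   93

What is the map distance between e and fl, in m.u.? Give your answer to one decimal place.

The two rarest classes, fl dw e and FL DW E, are the double crossovers. Comparing them with the parentals, only the fl allele has switched, so fl is the middle locus and the order is dw – fl – e.
Crossovers in the fl–e interval produce the single-crossover classes FL dw E and fl DW e (101 + 93 = 194) plus the double crossovers (32).
RF(fl–e) = (194 + 32) / 1200 = 226/1200 = 0.1883 → 18.8 m.u.

18.8 m.u.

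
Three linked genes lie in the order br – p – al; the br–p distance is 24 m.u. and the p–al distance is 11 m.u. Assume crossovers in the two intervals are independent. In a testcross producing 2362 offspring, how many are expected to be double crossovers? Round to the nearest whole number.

62

Map distances give recombination frequencies of 0.240 and 0.110 for the two intervals.
With no interference, expected double-crossover frequency = 0.240 × 0.110 = 0.02640.
Expected number = 0.02640 × 2362 = 62.36 ≈ 62.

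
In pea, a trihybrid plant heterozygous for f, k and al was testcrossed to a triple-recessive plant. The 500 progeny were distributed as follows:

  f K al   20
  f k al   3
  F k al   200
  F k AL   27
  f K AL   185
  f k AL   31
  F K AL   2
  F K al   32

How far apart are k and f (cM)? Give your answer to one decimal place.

The two most frequent reciprocal classes, f K AL and F k al, are the parental types, so the F1 was f K AL / F k al.
The two rarest classes, F K AL and f k al, are the double crossovers. Comparing them with the parentals, only the f allele has switched, so f is the middle locus and the order is k – f – al.
Crossovers in the k–f interval produce the single-crossover classes f k AL and F K al (31 + 32 = 63) plus the double crossovers (5).
RF(k–f) = (63 + 5) / 500 = 68/500 = 0.1360 → 13.6 cM.

13.6 cM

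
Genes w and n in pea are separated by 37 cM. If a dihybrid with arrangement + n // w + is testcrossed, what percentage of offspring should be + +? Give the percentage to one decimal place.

18.5%

A map distance of 37 cM corresponds to a recombination frequency of 0.370.
The F1 is + n / w +, so + + is a recombinant gamete class with expected frequency r/2 = 0.370/2 = 0.1850.
That is 0.1850 = 18.5% of the progeny.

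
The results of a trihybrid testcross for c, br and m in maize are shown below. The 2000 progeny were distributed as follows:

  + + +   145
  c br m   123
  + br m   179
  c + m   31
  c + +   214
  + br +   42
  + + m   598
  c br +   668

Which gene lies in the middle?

The two most frequent reciprocal classes, + + m and c br +, are the parental types, so the F1 was + + m / c br +.
The two rarest classes, c + m and + br +, are the double crossovers. Comparing them with the parentals, only the c allele has switched, so c is the middle locus and the order is m – c – br.

c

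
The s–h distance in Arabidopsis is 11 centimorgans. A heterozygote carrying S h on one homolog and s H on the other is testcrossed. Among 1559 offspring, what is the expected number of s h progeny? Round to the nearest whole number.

A map distance of 11 centimorgans corresponds to a recombination frequency of 0.110.
The F1 is S h / s H, so s h is a recombinant gamete class with expected frequency r/2 = 0.110/2 = 0.0550.
Expected number = 0.0550 × 1559 = 85.75 ≈ 86.

86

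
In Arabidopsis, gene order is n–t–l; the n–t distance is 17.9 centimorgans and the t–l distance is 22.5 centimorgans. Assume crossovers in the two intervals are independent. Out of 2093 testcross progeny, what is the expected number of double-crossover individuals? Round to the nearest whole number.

Map distances give recombination frequencies of 0.179 and 0.225 for the two intervals.
With no interference, expected double-crossover frequency = 0.179 × 0.225 = 0.04027.
Expected number = 0.04027 × 2093 = 84.30 ≈ 84.

84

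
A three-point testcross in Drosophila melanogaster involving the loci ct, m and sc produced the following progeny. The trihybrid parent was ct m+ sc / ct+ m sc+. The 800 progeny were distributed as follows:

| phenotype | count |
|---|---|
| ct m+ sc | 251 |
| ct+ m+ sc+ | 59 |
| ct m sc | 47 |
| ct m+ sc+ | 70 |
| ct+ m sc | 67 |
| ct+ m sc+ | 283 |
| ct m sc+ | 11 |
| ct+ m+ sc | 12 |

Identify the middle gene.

ct

The two rarest classes, ct+ m+ sc and ct m sc+, are the double crossovers. Comparing them with the parentals, only the ct allele has switched, so ct is the middle locus and the order is m – ct – sc.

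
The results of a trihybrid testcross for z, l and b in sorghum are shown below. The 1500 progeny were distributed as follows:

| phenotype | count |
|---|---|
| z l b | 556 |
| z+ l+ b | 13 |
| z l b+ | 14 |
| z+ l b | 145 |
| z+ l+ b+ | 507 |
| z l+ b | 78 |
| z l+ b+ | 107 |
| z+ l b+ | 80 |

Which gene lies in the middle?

The two most frequent reciprocal classes, z l b and z+ l+ b+, are the parental types, so the F1 was z l b / z+ l+ b+.
The two rarest classes, z l b+ and z+ l+ b, are the double crossovers. Comparing them with the parentals, only the b allele has switched, so b is the middle locus and the order is l – b – z.

b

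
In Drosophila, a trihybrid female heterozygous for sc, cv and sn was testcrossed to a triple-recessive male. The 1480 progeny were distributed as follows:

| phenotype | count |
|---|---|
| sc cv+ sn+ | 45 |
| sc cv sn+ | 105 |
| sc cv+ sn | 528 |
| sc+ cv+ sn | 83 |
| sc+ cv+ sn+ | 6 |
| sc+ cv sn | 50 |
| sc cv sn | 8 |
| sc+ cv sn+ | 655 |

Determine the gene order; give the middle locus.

cv

The two most frequent reciprocal classes, sc cv+ sn and sc+ cv sn+, are the parental types, so the F1 was sc cv+ sn / sc+ cv sn+.
The two rarest classes, sc cv sn and sc+ cv+ sn+, are the double crossovers. Comparing them with the parentals, only the cv allele has switched, so cv is the middle locus and the order is sc – cv – sn.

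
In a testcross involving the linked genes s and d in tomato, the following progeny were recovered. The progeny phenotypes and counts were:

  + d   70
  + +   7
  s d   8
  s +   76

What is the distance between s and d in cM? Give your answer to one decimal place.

9.3 cM

The two most frequent classes, + d (70) and s + (76), are the parental types, so the F1 was + d / s +.
The recombinant classes are + + and s d: 7 + 8 = 15.
Recombination frequency = 15/161 = 0.0932 ≈ 9.3%, i.e. 9.3 cM.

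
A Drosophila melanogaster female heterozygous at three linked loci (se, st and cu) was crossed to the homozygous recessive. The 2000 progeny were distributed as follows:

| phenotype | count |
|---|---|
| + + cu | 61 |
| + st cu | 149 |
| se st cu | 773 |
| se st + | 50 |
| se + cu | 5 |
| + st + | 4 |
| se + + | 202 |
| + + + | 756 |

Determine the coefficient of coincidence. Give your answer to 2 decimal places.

0.42

The two most frequent reciprocal classes, + + + and se st cu, are the parental types, so the F1 was + + + / se st cu.
The two rarest classes, + st + and se + cu, are the double crossovers. Comparing them with the parentals, only the st allele has switched, so st is the middle locus and the order is cu – st – se.
cu–st: (111 + 9)/2000 = 0.0600; st–se: (351 + 9)/2000 = 0.1800.
Expected DCO frequency = 0.0600 × 0.1800 ≈ 0.01080; observed = 9/2000 ≈ 0.00450.
Coefficient of coincidence = 0.00450/0.01080 ≈ 0.42.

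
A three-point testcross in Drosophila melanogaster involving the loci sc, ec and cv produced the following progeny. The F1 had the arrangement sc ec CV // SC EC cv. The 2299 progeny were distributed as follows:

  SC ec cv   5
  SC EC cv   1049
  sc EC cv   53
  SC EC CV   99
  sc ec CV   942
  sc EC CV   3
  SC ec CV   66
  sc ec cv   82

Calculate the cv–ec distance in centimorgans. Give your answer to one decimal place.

8.2 centimorgans

The two rarest classes, sc EC CV and SC ec cv, are the double crossovers. Comparing them with the parentals, only the ec allele has switched, so ec is the middle locus and the order is cv – ec – sc.
Crossovers in the cv–ec interval produce the single-crossover classes sc ec cv and SC EC CV (82 + 99 = 181) plus the double crossovers (8).
RF(cv–ec) = (181 + 8) / 2299 = 189/2299 = 0.0822 → 8.2 centimorgans.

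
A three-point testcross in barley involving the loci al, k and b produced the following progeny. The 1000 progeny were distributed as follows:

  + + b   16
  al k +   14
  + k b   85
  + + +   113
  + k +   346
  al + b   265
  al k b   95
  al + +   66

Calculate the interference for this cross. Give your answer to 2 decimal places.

0.30

The two most frequent reciprocal classes, + k + and al + b, are the parental types, so the F1 was + k + / al + b.
The two rarest classes, al k + and + + b, are the double crossovers. Comparing them with the parentals, only the al allele has switched, so al is the middle locus and the order is k – al – b.
k–al: (208 + 30)/1000 = 0.2380; al–b: (151 + 30)/1000 = 0.1810.
Expected DCO frequency = 0.2380 × 0.1810 ≈ 0.04308; observed = 30/1000 ≈ 0.03000.
Coefficient of coincidence = 0.03000/0.04308 ≈ 0.70; interference = 1 − 0.70 = 0.30.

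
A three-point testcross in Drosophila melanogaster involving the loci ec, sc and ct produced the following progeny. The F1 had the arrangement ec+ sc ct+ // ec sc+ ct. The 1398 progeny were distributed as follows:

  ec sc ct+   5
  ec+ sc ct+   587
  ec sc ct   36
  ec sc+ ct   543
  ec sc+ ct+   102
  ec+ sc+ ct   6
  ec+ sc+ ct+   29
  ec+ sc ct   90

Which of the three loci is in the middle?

The two rarest classes, ec sc ct+ and ec+ sc+ ct, are the double crossovers. Comparing them with the parentals, only the ec allele has switched, so ec is the middle locus and the order is ct – ec – sc.

ec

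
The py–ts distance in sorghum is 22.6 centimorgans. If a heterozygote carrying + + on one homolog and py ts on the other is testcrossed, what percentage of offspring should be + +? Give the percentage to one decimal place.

A map distance of 22.6 centimorgans corresponds to a recombination frequency of 0.226.
The F1 is + + / py ts, so + + is a parental gamete class with expected frequency (1 − r)/2 = 0.774/2 = 0.3870.
That is 0.3870 = 38.7% of the progeny.

38.7%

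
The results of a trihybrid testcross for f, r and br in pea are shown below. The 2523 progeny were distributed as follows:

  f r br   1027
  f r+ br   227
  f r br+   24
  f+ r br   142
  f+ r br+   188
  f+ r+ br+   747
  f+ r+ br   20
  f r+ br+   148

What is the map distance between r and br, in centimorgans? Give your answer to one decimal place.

18.2 centimorgans

The two most frequent reciprocal classes, f+ r+ br+ and f r br, are the parental types, so the F1 was f+ r+ br+ / f r br.
The two rarest classes, f+ r+ br and f r br+, are the double crossovers. Comparing them with the parentals, only the br allele has switched, so br is the middle locus and the order is f – br – r.
Crossovers in the br–r interval produce the single-crossover classes f+ r br+ and f r+ br (188 + 227 = 415) plus the double crossovers (44).
RF(br–r) = (415 + 44) / 2523 = 459/2523 = 0.1819 → 18.2 centimorgans.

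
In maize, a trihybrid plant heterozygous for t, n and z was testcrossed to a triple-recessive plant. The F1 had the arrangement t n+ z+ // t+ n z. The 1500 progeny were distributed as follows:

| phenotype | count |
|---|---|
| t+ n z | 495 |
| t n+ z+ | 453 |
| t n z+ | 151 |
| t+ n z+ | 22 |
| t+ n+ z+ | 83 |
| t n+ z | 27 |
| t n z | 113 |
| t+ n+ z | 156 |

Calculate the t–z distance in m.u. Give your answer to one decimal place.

The two rarest classes, t n+ z and t+ n z+, are the double crossovers. Comparing them with the parentals, only the z allele has switched, so z is the middle locus and the order is n – z – t.
Crossovers in the z–t interval produce the single-crossover classes t+ n+ z+ and t n z (83 + 113 = 196) plus the double crossovers (49).
RF(z–t) = (196 + 49) / 1500 = 245/1500 = 0.1633 → 16.3 m.u.

16.3 m.u.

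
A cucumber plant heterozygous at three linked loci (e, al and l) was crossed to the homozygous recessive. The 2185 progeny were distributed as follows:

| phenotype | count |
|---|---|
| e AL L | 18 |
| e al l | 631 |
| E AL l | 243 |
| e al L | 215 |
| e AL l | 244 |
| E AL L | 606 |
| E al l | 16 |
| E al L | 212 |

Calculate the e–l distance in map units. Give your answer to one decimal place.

22.5 map units

The two most frequent reciprocal classes, e al l and E AL L, are the parental types, so the F1 was e al l / E AL L.
The two rarest classes, E al l and e AL L, are the double crossovers. Comparing them with the parentals, only the e allele has switched, so e is the middle locus and the order is l – e – al.
Crossovers in the l–e interval produce the single-crossover classes e al L and E AL l (215 + 243 = 458) plus the double crossovers (34).
RF(l–e) = (458 + 34) / 2185 = 492/2185 = 0.2252 → 22.5 map units.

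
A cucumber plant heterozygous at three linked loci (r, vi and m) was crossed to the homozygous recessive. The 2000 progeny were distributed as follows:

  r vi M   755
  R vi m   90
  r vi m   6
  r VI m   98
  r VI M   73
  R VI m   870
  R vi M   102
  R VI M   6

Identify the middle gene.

m

The two most frequent reciprocal classes, R VI m and r vi M, are the parental types, so the F1 was R VI m / r vi M.
The two rarest classes, R VI M and r vi m, are the double crossovers. Comparing them with the parentals, only the m allele has switched, so m is the middle locus and the order is r – m – vi.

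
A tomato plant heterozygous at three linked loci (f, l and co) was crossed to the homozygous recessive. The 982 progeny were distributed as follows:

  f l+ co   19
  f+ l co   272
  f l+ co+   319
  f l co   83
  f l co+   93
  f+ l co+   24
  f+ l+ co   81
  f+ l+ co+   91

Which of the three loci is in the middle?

The two most frequent reciprocal classes, f+ l co and f l+ co+, are the parental types, so the F1 was f+ l co / f l+ co+.
The two rarest classes, f+ l co+ and f l+ co, are the double crossovers. Comparing them with the parentals, only the co allele has switched, so co is the middle locus and the order is l – co – f.

co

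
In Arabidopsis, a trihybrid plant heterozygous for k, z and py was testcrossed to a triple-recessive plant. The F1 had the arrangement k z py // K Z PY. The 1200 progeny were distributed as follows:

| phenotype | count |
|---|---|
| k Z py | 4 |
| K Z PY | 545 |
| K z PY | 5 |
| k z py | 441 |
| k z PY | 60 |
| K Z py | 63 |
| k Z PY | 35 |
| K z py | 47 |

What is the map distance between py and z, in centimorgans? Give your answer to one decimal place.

11.0 centimorgans

The two rarest classes, k Z py and K z PY, are the double crossovers. Comparing them with the parentals, only the z allele has switched, so z is the middle locus and the order is k – z – py.
Crossovers in the z–py interval produce the single-crossover classes k z PY and K Z py (60 + 63 = 123) plus the double crossovers (9).
RF(z–py) = (123 + 9) / 1200 = 132/1200 = 0.1100 → 11.0 centimorgans.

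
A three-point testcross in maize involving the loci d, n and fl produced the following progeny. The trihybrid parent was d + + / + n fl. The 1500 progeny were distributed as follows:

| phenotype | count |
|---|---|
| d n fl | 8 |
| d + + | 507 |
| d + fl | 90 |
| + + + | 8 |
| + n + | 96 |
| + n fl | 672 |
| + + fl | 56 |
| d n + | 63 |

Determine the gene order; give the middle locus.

d

The two rarest classes, + + + and d n fl, are the double crossovers. Comparing them with the parentals, only the d allele has switched, so d is the middle locus and the order is n – d – fl.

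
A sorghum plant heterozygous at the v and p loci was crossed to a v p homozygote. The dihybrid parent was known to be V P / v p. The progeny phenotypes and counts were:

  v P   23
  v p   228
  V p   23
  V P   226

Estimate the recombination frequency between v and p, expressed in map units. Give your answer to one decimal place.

The recombinant classes are V p and v P: 23 + 23 = 46.
Recombination frequency = 46/500 = 0.0920 ≈ 9.2%, i.e. 9.2 map units.

9.2 map units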